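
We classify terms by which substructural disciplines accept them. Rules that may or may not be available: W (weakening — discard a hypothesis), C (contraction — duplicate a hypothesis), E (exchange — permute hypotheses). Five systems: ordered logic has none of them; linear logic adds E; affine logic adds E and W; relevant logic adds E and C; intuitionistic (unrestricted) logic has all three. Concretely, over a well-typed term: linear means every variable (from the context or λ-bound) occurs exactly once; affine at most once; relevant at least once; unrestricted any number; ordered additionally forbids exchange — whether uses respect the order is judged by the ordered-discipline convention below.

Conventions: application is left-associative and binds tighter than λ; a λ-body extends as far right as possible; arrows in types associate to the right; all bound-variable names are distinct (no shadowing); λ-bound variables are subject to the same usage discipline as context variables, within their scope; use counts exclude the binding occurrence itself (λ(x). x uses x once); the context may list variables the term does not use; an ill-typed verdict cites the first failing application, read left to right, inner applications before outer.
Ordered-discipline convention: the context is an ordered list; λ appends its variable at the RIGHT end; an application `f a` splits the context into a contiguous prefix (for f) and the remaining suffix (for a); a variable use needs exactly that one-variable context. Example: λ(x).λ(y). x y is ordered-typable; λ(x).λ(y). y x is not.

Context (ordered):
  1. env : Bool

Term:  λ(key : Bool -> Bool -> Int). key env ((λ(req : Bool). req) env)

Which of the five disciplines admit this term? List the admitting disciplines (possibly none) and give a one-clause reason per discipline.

admitted by: relevant, unrestricted
usage: env ×2, key (bound) ×1, req (bound) ×1
left-to-right use order: key, env, req, env
typing: well-typed — term : (Bool -> Bool -> Int) -> Int
ordered: ✗, uses contraction: env ×2
linear: ✗, uses contraction: env ×2
affine: ✗, uses contraction: env ×2
relevant: ✓, every one of env, key, req appears
unrestricted: ✓, type-checks ((Bool -> Bool -> Int) -> Int) and nothing is barred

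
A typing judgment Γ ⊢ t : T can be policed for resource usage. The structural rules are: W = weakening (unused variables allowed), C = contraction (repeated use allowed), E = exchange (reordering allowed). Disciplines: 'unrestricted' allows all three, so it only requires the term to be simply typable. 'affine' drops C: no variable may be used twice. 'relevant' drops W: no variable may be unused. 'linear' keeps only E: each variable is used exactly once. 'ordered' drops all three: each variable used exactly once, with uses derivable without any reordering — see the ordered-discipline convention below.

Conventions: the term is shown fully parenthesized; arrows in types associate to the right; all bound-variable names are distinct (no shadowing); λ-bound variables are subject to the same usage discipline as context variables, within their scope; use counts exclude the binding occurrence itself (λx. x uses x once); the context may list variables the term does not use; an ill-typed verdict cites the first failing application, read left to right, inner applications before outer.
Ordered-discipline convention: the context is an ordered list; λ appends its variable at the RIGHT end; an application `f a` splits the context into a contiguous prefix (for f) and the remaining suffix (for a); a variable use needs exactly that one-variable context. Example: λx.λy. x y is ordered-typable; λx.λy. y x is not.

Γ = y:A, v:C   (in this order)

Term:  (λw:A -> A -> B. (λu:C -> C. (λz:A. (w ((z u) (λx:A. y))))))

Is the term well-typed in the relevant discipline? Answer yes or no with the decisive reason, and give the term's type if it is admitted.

no — fails simple typing
counts: y: 1×, v: 0×, w (bound): 1×, u (bound): 1×, z (bound): 1×, x (bound): 0×
uses in reading order: w, z, u, y
typing: ill-typed: non-arrow in function slot: A
summary: ordered ✗ · linear ✗ · affine ✗ · relevant ✗ · unrestricted ✗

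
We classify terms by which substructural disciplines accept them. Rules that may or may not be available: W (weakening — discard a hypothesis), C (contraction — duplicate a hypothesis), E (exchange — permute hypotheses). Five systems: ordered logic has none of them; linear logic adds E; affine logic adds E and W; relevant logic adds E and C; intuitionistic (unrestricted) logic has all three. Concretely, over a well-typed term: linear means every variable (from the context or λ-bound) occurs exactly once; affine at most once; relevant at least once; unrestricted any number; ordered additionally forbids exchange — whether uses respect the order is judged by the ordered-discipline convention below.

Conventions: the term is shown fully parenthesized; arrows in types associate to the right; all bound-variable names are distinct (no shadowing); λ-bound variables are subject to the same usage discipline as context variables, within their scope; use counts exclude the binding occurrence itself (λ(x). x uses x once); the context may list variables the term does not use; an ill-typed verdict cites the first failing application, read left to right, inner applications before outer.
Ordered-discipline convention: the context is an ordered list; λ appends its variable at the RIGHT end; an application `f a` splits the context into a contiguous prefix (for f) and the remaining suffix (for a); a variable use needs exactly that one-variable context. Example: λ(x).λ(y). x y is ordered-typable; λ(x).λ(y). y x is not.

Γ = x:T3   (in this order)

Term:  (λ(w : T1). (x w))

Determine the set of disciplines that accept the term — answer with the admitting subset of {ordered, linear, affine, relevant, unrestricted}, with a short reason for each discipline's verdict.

admitted by: none
usage: x=1, w (bound)=1
left-to-right use order: x, w
typing: ill-typed: non-arrow in function slot: T3
ordered: ✗ — fails simple typing
linear: ✗ — a type mismatch blocks all five
affine: ✗ — the type mismatch rejects it
relevant: ✗ — not simply typable
unrestricted: ✗ — fails simple typing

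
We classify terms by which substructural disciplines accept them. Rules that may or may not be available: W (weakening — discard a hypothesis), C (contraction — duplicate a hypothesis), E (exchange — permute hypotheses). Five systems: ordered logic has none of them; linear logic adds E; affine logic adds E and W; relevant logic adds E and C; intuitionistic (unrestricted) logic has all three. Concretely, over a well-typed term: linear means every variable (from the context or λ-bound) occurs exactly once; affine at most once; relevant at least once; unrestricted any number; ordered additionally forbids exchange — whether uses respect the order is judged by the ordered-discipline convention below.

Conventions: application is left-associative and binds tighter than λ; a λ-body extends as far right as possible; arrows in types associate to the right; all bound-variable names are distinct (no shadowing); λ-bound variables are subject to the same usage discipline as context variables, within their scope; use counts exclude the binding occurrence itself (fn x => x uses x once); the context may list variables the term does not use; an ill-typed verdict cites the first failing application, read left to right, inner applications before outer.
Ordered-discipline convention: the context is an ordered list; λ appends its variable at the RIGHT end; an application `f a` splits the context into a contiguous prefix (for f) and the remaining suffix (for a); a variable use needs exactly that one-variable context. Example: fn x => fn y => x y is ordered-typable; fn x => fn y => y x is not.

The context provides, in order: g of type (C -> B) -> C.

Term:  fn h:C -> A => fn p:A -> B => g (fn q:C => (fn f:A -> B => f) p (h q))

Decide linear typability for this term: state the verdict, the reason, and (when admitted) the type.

yes — g, h, p, q, f: one use apiece; term : (C -> A) -> (A -> B) -> C
use counts: g=1; h (λ-bound)=1; p (λ-bound)=1; q (λ-bound)=1; f (λ-bound)=1
left-to-right use order: g, f, p, h, q
typing: ✓ — (C -> A) -> (A -> B) -> C
summary: ordered ✗ | linear ✓ | affine ✓ | relevant ✓ | unrestricted ✓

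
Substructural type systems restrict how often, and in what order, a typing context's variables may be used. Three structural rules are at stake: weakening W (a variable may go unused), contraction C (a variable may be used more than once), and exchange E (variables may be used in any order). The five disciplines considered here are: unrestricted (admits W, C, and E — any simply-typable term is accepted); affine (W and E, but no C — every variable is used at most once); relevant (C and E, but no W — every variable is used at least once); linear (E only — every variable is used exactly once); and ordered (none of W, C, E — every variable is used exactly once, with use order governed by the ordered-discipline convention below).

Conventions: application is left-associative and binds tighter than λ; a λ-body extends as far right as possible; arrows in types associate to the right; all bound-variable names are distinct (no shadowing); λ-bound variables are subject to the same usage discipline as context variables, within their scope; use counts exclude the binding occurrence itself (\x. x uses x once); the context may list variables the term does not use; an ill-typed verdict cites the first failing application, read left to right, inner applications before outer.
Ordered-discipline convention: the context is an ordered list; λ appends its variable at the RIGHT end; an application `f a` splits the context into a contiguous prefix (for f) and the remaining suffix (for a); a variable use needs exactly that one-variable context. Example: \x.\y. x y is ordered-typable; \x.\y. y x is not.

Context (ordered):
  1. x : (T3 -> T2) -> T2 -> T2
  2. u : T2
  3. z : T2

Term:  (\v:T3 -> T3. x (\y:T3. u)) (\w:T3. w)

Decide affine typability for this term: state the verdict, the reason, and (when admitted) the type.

yes — x, u, z, v, y, w: no repeats, contraction unneeded; term : T2 -> T2
use counts: x ×1, u ×1, z ×0, v (bound) ×0, y (bound) ×0, w (bound) ×1
order of uses: x, u, w
typing: the term checks, with type T2 -> T2
all disciplines: ordered ✗; linear ✗; affine ✓; relevant ✗; unrestricted ✓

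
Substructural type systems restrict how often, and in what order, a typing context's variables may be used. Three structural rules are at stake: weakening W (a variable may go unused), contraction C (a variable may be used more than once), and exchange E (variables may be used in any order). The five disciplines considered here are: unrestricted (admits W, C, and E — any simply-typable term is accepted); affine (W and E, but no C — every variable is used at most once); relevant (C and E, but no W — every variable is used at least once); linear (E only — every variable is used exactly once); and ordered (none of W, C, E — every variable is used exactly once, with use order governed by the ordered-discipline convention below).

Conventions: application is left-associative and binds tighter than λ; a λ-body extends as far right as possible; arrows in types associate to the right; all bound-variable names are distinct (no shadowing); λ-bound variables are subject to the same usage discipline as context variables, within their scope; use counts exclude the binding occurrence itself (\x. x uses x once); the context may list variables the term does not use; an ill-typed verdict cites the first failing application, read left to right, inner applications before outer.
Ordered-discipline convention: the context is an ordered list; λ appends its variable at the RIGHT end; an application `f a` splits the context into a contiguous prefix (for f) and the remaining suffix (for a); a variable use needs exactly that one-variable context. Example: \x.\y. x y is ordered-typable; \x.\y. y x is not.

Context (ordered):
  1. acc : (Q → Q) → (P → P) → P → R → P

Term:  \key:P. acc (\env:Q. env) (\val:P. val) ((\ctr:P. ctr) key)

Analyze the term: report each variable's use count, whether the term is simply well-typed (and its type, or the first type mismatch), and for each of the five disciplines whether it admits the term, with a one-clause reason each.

usage: acc ×1; key (bound) ×1; env (bound) ×1; val (bound) ×1; ctr (bound) ×1
uses in reading order: acc, env, val, ctr, key
typing: the term checks, with type P → R → P
ordered ✓ (acc, key, env, val, ctr: once each, no exchange needed)
linear ✓ (each of acc, key, env, val, ctr used exactly once)
affine ✓ (no duplicate uses among acc, key, env, val, ctr)
relevant ✓ (every one of acc, key, env, val, ctr appears)
unrestricted ✓ (typability at P → R → P is all that's needed)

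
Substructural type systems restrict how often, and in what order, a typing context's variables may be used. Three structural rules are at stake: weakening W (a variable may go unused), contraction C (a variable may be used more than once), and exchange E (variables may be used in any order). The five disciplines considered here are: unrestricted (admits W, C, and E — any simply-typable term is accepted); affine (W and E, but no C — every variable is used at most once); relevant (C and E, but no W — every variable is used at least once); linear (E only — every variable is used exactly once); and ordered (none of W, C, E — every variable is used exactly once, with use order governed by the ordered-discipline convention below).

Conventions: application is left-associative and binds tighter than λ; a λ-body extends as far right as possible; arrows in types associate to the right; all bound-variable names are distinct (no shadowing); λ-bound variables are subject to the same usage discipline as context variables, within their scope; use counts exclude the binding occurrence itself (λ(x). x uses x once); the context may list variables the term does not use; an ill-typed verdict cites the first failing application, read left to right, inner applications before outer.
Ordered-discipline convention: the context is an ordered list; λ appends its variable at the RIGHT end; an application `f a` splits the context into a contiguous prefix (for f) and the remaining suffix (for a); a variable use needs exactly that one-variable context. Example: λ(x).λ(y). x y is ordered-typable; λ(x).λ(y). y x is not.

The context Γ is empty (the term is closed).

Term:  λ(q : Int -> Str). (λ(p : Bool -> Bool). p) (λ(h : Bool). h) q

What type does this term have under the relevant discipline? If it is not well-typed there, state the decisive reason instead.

not well-typed under relevant — fails simple typing
counts: q (bound): 1×, p (bound): 1×, h (bound): 1×
order of uses: p, h, q
typing: ill-typed: an argument Int -> Str mismatches the expected Bool
per-discipline verdicts: ordered ✗ · linear ✗ · affine ✗ · relevant ✗ · unrestricted ✗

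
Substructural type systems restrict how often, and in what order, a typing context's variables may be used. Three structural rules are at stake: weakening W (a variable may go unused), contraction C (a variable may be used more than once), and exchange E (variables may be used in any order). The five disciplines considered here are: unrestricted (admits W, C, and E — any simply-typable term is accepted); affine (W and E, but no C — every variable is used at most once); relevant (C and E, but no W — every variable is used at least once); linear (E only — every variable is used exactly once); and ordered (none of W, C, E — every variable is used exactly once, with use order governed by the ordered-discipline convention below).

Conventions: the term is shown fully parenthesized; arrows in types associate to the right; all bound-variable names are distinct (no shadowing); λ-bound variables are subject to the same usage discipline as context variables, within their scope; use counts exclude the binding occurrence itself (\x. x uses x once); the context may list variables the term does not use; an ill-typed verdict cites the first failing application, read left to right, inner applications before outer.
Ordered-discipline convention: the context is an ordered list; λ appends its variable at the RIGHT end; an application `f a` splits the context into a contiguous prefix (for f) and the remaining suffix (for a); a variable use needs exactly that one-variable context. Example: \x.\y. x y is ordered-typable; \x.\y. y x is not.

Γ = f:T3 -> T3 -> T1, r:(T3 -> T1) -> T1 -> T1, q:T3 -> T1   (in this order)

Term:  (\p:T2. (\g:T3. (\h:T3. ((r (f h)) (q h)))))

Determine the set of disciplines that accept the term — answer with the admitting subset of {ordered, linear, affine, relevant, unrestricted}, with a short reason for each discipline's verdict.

admitting disciplines: unrestricted
use counts: f=1; r=1; q=1; p (λ-bound)=0; g (λ-bound)=0; h (λ-bound)=2
use order (left to right): r, f, h, q, h
typing: well-typed — term : T2 -> T3 -> T3 -> T1
ordered: ✗, needs contraction — h ×2; needs weakening: p, g unused
linear: ✗, needs contraction — h ×2; needs weakening: p, g unused
affine: ✗, needs contraction — h ×2
relevant: ✗, needs weakening: p, g unused
unrestricted: ✓, simply typable at T2 -> T3 -> T3 -> T1; W, C, E all held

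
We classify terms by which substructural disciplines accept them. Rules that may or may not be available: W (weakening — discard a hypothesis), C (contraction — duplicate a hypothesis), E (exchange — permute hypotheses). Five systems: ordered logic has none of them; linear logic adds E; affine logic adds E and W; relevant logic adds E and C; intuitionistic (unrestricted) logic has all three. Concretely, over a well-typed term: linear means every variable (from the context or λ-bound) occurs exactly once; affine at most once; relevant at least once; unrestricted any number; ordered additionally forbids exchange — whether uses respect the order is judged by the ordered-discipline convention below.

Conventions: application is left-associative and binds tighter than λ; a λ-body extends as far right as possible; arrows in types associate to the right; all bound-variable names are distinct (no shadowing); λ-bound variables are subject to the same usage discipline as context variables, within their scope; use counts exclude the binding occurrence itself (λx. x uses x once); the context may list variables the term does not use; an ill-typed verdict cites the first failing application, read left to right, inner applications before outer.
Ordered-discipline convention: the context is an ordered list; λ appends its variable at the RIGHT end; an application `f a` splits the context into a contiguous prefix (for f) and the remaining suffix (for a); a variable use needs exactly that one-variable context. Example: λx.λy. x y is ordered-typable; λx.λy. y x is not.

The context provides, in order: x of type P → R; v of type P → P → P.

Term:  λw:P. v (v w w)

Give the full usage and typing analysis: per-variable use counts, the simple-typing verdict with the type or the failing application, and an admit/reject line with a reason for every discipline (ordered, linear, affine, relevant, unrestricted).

variable uses: x=0; v=2; w (λ-bound)=2
left-to-right use order: v, v, w, w
typing: ✓ — P → P → P
ordered: ✗ — repeated use of v ×2, w ×2; x never used (weakening)
linear: ✗ — repeated use of v ×2, w ×2; x never used (weakening)
affine: ✗ — repeated use of v ×2, w ×2
relevant: ✗ — x never used (weakening)
unrestricted: ✓ — type-checks (P → P → P) and nothing is barred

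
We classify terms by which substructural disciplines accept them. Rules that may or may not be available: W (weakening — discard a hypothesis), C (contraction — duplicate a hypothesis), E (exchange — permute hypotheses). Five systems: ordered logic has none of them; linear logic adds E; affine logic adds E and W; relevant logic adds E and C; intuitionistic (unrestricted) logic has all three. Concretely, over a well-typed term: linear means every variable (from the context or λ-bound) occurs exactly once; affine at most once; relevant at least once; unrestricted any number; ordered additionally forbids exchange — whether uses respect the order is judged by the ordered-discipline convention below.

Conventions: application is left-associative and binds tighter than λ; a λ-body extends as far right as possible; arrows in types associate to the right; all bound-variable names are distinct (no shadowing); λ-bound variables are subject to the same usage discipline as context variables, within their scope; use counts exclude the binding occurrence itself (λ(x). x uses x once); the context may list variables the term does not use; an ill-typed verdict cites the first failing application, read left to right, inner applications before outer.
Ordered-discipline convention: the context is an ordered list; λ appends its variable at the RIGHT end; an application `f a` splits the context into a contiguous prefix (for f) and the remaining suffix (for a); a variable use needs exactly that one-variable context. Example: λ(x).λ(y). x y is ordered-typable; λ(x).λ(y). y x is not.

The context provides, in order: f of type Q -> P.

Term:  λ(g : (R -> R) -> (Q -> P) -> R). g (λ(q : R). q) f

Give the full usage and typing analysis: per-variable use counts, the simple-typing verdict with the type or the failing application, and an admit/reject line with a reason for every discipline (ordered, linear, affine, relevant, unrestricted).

use counts: f=1, g (λ-bound)=1, q (λ-bound)=1
order of uses: g, q, f
typing: well-typed — term : ((R -> R) -> (Q -> P) -> R) -> R
ordered ✗ (no contiguous prefix/suffix split fits g, q, f)
linear ✓ (f, g, q: one use apiece)
affine ✓ (at most one use each (f, g, q))
relevant ✓ (none of f, g, q goes unused)
unrestricted ✓ (type-checks (((R -> R) -> (Q -> P) -> R) -> R) and nothing is barred)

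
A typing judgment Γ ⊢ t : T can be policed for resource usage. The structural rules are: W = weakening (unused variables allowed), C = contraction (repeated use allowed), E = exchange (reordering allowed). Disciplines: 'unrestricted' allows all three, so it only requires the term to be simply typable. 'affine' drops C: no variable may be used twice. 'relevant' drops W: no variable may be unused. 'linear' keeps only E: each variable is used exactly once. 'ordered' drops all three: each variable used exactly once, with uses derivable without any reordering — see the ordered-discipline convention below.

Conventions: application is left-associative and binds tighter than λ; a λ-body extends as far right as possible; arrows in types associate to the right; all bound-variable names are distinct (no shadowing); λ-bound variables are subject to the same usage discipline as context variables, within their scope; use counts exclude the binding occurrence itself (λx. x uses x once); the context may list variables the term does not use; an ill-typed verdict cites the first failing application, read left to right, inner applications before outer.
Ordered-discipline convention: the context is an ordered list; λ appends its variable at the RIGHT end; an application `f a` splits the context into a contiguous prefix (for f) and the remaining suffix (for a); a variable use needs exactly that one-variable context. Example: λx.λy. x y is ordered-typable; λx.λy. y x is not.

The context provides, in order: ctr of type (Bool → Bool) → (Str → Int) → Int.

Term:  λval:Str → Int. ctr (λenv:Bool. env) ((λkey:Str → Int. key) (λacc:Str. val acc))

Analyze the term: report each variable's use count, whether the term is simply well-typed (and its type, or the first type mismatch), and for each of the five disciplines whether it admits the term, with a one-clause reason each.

variable uses: ctr: 1; val (bound): 1; env (bound): 1; key (bound): 1; acc (bound): 1
uses in reading order: ctr, env, key, val, acc
typing: well-typed at (Str → Int) → Int
ordered: ✓, ctr, val, env, key, acc: once each, no exchange needed
linear: ✓, each of ctr, val, env, key, acc used exactly once
affine: ✓, no duplicate uses among ctr, val, env, key, acc
relevant: ✓, none of ctr, val, env, key, acc goes unused
unrestricted: ✓, simply typable at (Str → Int) → Int; W, C, E all held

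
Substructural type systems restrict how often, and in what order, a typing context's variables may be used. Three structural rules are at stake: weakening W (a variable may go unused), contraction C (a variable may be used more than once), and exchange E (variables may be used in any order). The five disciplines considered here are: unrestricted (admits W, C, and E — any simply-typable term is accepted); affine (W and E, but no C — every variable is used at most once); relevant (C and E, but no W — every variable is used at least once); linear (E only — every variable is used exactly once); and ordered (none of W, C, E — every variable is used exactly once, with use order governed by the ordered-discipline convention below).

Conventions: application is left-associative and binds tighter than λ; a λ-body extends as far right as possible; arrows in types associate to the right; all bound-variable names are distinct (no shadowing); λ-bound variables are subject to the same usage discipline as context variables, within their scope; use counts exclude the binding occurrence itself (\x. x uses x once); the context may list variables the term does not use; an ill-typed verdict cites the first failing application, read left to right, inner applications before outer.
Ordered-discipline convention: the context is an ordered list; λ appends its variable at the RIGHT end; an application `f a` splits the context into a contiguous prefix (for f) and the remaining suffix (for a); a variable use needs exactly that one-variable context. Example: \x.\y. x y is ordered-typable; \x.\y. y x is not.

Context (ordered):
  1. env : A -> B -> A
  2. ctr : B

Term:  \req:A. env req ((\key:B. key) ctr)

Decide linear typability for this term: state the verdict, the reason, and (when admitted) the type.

yes — each of env, ctr, req, key used exactly once; term : A -> A
counts: env=1; ctr=1; req [bound]=1; key [bound]=1
use order (left to right): env, req, key, ctr
typing: the term checks, with type A -> A
summary: ordered ✗; linear ✓; affine ✓; relevant ✓; unrestricted ✓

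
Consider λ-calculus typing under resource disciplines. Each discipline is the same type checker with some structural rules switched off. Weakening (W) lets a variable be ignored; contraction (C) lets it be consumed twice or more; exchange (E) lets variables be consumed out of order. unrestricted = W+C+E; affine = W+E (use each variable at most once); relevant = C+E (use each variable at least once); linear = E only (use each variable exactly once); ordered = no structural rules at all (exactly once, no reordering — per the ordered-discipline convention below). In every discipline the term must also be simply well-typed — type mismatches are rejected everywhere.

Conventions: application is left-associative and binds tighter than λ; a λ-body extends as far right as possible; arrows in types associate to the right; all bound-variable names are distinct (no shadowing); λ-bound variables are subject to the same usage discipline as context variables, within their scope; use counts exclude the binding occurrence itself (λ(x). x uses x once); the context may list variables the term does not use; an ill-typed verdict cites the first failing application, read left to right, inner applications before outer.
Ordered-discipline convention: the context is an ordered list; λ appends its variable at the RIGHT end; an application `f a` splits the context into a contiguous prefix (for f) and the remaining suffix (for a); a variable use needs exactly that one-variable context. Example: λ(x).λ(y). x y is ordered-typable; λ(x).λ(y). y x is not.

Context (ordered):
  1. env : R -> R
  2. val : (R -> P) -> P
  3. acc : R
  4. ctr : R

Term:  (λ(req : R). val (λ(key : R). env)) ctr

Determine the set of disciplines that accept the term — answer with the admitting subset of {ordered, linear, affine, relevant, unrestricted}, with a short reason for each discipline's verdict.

admitted in: none
variable uses: env: 1×, val: 1×, acc: 0×, ctr: 1×, req (bound): 0×, key (bound): 0×
use order (left to right): val, env, ctr
typing: ill-typed: a function awaiting R -> P gets R -> R -> R
ordered ✗ (not simply typable)
linear ✗ (fails simple typing)
affine ✗ (a type mismatch blocks all five)
relevant ✗ (the type mismatch rejects it)
unrestricted ✗ (not simply typable)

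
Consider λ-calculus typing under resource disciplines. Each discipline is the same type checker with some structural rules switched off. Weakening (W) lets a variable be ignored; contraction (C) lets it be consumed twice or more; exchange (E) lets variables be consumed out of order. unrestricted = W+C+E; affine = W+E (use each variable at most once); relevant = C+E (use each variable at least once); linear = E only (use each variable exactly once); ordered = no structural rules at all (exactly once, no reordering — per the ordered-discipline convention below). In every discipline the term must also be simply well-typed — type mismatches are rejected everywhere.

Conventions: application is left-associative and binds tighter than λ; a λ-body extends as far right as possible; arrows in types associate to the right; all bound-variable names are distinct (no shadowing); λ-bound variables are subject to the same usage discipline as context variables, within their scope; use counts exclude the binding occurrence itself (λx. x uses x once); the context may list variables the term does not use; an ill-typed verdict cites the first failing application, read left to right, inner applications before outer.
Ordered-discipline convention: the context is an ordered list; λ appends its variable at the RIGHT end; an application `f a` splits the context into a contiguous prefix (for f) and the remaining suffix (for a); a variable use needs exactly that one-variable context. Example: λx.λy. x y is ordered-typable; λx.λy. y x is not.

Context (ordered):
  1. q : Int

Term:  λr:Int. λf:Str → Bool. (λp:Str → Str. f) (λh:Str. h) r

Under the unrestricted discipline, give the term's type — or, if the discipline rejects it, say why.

not well-typed under unrestricted — not simply typable
usage: q: 0×, r [bound]: 1×, f [bound]: 1×, p [bound]: 0×, h [bound]: 1×
use order (left to right): f, h, r
typing: ill-typed: a function awaiting Str gets Int
across the five disciplines: ordered ✗ | linear ✗ | affine ✗ | relevant ✗ | unrestricted ✗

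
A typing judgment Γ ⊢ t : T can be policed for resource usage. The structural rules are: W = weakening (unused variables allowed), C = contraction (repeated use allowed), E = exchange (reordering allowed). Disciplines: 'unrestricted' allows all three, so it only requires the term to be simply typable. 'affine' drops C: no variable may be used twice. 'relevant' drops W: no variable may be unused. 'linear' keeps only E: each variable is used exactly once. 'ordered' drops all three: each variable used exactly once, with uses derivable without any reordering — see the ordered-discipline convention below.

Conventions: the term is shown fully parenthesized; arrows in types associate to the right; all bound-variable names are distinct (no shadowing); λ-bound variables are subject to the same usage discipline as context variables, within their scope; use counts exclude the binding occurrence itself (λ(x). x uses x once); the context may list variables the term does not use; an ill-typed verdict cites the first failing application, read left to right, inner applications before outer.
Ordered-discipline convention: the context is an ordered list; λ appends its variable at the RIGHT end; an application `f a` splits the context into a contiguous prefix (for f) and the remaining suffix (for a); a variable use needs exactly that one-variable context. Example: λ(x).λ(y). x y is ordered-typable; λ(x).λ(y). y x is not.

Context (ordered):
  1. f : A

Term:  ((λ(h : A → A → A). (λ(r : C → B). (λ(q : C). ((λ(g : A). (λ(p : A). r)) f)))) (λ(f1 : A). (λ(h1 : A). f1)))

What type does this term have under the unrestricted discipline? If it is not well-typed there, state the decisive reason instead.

term : (C → B) → C → A → C → B
counts: f=1; h (λ-bound)=0; r (λ-bound)=1; q (λ-bound)=0; g (λ-bound)=0; p (λ-bound)=0; f1 (λ-bound)=1; h1 (λ-bound)=0
left-to-right use order: r, f, f1
typing: ✓ — (C → B) → C → A → C → B
across the five disciplines: ordered ✗ | linear ✗ | affine ✓ | relevant ✗ | unrestricted ✓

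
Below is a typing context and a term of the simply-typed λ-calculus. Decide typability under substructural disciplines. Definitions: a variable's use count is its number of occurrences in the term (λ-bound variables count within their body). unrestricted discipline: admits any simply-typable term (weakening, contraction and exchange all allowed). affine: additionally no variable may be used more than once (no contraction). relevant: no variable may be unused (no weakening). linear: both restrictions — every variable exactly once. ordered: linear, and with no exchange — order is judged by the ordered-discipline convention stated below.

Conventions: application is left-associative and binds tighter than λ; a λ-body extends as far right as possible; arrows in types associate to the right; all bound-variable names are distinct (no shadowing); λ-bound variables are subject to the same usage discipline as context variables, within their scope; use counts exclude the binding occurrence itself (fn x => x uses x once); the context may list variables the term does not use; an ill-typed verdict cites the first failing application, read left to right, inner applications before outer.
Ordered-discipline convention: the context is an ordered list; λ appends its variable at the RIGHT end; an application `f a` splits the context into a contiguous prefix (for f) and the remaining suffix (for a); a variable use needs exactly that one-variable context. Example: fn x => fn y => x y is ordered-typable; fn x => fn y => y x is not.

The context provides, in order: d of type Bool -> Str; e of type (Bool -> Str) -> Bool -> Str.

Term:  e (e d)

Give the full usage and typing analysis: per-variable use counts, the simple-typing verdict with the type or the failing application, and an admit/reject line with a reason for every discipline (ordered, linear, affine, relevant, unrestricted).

usage: d: 1×; e: 2×
uses in reading order: e, e, d
typing: ✓ — Bool -> Str
ordered: ✗, e ×2 used more than once (contraction)
linear: ✗, e ×2 used more than once (contraction)
affine: ✗, e ×2 used more than once (contraction)
relevant: ✓, none of d, e goes unused
unrestricted: ✓, type-checks (Bool -> Str) and nothing is barred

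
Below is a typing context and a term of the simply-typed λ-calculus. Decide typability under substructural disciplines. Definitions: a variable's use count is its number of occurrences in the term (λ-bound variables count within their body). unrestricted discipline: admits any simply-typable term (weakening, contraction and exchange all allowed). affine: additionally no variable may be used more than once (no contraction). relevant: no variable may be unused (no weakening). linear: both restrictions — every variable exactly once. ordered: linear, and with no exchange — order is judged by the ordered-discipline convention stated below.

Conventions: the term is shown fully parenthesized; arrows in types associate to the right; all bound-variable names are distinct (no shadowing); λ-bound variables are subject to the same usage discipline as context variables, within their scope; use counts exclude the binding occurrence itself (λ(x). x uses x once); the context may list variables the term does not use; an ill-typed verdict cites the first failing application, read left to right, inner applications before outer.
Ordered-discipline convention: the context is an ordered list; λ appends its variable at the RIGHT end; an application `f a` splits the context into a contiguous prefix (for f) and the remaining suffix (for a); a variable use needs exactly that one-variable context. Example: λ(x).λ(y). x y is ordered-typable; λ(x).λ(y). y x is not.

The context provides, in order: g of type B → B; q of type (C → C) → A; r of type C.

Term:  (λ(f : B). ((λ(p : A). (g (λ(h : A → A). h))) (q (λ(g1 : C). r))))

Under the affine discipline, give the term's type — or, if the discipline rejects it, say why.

not well-typed under affine — a type mismatch blocks all five
use counts: g: 1, q: 1, r: 1, f (bound): 0, p (bound): 0, h (bound): 1, g1 (bound): 0
order of uses: g, h, q, r
typing: ill-typed: argument of type (A → A) → A → A where B is required
per-discipline verdicts: ordered ✗; linear ✗; affine ✗; relevant ✗; unrestricted ✗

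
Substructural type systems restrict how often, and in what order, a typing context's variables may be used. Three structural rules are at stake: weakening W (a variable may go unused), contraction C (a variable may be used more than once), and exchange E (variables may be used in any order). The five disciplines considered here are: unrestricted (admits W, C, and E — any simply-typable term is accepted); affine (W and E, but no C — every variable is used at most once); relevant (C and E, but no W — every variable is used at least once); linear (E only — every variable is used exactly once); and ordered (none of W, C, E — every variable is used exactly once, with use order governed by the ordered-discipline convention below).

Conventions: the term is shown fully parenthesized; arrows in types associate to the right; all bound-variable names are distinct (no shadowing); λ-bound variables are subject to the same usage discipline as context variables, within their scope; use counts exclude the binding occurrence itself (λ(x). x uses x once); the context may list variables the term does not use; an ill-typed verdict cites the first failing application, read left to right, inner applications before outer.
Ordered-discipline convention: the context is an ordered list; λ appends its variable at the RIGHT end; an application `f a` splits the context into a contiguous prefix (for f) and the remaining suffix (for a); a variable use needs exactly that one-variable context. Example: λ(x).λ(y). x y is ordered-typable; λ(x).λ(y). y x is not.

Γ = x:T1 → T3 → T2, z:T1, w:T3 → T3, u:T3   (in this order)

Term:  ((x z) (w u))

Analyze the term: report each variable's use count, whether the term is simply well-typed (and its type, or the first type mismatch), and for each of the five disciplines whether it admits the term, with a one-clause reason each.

counts: x ×1, z ×1, w ×1, u ×1
left-to-right use order: x, z, w, u
typing: ✓ — T2
ordered: ✓ — x, z, w, u once each; derivable with no W/C/E
linear: ✓ — exactly-once usage across x, z, w, u
affine: ✓ — x, z, w, u: no repeats, contraction unneeded
relevant: ✓ — none of x, z, w, u goes unused
unrestricted: ✓ — simply typable at T2; W, C, E all held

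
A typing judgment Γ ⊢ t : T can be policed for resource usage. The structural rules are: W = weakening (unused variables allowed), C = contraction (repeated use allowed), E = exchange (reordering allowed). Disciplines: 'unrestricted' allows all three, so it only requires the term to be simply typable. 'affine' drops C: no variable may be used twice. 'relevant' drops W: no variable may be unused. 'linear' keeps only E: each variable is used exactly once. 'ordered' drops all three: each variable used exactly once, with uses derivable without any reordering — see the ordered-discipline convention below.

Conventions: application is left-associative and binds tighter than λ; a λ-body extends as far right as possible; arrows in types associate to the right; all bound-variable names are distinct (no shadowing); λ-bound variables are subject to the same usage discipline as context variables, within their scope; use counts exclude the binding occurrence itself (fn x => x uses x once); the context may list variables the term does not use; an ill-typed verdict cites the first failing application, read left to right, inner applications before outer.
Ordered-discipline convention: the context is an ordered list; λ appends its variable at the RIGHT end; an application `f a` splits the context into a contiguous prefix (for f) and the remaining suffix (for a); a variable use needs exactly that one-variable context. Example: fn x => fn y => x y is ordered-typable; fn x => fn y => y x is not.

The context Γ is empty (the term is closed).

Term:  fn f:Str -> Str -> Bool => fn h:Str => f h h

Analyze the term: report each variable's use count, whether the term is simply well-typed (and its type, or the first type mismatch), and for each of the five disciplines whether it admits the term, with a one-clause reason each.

use counts: f (bound): 1, h (bound): 2
order of uses: f, h, h
typing: ✓ — (Str -> Str -> Bool) -> Str -> Bool
ordered: ✗ — h ×2 used more than once (contraction)
linear: ✗ — h ×2 used more than once (contraction)
affine: ✗ — h ×2 used more than once (contraction)
relevant: ✓ — at least one use each (f, h)
unrestricted: ✓ — type-checks ((Str -> Str -> Bool) -> Str -> Bool) and nothing is barred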